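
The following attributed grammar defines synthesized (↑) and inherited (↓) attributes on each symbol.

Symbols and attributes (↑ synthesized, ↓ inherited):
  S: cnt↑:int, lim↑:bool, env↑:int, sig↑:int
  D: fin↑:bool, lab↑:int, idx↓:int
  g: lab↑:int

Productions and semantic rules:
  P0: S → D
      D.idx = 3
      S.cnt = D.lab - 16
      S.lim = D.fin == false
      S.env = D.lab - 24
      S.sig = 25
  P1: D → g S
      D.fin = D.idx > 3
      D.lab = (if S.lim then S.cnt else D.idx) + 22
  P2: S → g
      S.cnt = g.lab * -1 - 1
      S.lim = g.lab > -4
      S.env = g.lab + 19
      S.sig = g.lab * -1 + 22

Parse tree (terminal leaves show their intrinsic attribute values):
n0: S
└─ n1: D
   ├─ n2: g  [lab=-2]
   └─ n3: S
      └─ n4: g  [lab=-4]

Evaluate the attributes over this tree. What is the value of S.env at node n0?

1

1. n1.idx = 3  [3]
2. n2.lab = -2  [terminal]
3. n4.lab = -4  [terminal]
4. n3.cnt = 3  [g.lab * -1 - 1]
5. n3.lim = false  [g.lab > -4]
6. n3.env = 15  [g.lab + 19]
7. n3.sig = 26  [g.lab * -1 + 22]
8. n1.fin = false  [D.idx > 3]
9. n1.lab = 25  [(if S.lim then S.cnt else D.idx) + 22]
10. n0.cnt = 9  [D.lab - 16]
11. n0.lim = true  [D.fin == false]
12. n0.env = 1  [D.lab - 24]
13. n0.sig = 25  [25]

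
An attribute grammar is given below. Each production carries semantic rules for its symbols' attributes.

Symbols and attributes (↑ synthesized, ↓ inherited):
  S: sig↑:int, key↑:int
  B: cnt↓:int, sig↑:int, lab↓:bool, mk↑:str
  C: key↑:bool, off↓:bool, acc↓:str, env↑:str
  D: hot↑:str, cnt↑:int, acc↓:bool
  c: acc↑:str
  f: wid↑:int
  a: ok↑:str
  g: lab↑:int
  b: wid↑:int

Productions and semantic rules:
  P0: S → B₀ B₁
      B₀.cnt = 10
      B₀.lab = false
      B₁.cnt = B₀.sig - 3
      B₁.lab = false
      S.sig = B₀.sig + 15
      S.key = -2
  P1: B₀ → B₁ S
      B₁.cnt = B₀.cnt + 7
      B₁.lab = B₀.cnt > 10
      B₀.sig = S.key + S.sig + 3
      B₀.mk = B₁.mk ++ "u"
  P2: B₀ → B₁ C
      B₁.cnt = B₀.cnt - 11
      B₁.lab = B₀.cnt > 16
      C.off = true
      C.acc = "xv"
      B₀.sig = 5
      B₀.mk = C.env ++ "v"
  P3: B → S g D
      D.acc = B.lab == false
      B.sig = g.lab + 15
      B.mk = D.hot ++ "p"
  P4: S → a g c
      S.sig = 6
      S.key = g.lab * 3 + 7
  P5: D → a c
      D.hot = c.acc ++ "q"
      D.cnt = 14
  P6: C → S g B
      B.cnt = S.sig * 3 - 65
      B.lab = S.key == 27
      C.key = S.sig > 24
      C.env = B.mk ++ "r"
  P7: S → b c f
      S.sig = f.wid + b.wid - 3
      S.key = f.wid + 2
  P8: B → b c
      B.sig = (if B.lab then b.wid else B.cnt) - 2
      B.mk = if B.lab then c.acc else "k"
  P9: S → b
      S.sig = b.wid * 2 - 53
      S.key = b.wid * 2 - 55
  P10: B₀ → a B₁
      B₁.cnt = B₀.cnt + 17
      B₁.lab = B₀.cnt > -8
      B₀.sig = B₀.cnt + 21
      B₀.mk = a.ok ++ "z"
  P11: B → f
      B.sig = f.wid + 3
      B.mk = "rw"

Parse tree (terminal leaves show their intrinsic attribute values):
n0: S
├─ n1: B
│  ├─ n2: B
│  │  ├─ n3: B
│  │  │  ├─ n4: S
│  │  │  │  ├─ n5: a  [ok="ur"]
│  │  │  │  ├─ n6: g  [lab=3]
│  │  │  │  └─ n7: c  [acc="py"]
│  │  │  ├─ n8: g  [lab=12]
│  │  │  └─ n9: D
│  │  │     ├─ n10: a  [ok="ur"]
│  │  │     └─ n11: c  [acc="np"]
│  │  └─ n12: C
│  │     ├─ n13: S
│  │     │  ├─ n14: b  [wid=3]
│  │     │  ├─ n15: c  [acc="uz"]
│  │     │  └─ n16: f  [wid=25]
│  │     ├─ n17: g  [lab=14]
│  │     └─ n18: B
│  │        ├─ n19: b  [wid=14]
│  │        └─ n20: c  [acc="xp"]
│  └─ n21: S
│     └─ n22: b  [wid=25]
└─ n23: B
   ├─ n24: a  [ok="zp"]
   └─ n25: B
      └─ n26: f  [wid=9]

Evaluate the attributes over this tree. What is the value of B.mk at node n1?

1. n1.cnt = 10  [10]
2. n1.lab = false  [false]
3. n2.cnt = 17  [B₀.cnt + 7]
4. n2.lab = false  [B₀.cnt > 10]
5. n3.cnt = 6  [B₀.cnt - 11]
6. n3.lab = true  [B₀.cnt > 16]
7. n5.ok = "ur"  [terminal]
8. n6.lab = 3  [terminal]
9. n7.acc = "py"  [terminal]
10. n4.sig = 6  [6]
11. n4.key = 16  [g.lab * 3 + 7]
12. n8.lab = 12  [terminal]
13. n9.acc = false  [B.lab == false]
14. n10.ok = "ur"  [terminal]
15. n11.acc = "np"  [terminal]
16. n9.hot = "npq"  [c.acc ++ "q"]
17. n9.cnt = 14  [14]
18. n3.sig = 27  [g.lab + 15]
19. n3.mk = "npqp"  [D.hot ++ "p"]
20. n12.off = true  [true]
21. n12.acc = "xv"  ["xv"]
22. n14.wid = 3  [terminal]
23. n15.acc = "uz"  [terminal]
24. n16.wid = 25  [terminal]
25. n13.sig = 25  [f.wid + b.wid - 3]
26. n13.key = 27  [f.wid + 2]
27. n17.lab = 14  [terminal]
28. n18.cnt = 10  [S.sig * 3 - 65]
29. n18.lab = true  [S.key == 27]
30. n19.wid = 14  [terminal]
31. n20.acc = "xp"  [terminal]
32. n18.sig = 12  [(if B.lab then b.wid else B.cnt) - 2]
33. n18.mk = "xp"  [if B.lab then c.acc else "k"]
34. n12.key = true  [S.sig > 24]
35. n12.env = "xpr"  [B.mk ++ "r"]
36. n2.sig = 5  [5]
37. n2.mk = "xprv"  [C.env ++ "v"]
38. n22.wid = 25  [terminal]
39. n21.sig = -3  [b.wid * 2 - 53]
40. n21.key = -5  [b.wid * 2 - 55]
41. n1.sig = -5  [S.key + S.sig + 3]
42. n1.mk = "xprvu"  [B₁.mk ++ "u"]
43. n23.cnt = -8  [B₀.sig - 3]
44. n23.lab = false  [false]
45. n24.ok = "zp"  [terminal]
46. n25.cnt = 9  [B₀.cnt + 17]
47. n25.lab = false  [B₀.cnt > -8]
48. n26.wid = 9  [terminal]
49. n25.sig = 12  [f.wid + 3]
50. n25.mk = "rw"  ["rw"]
51. n23.sig = 13  [B₀.cnt + 21]
52. n23.mk = "zpz"  [a.ok ++ "z"]
53. n0.sig = 10  [B₀.sig + 15]
54. n0.key = -2  [-2]

"xprvu"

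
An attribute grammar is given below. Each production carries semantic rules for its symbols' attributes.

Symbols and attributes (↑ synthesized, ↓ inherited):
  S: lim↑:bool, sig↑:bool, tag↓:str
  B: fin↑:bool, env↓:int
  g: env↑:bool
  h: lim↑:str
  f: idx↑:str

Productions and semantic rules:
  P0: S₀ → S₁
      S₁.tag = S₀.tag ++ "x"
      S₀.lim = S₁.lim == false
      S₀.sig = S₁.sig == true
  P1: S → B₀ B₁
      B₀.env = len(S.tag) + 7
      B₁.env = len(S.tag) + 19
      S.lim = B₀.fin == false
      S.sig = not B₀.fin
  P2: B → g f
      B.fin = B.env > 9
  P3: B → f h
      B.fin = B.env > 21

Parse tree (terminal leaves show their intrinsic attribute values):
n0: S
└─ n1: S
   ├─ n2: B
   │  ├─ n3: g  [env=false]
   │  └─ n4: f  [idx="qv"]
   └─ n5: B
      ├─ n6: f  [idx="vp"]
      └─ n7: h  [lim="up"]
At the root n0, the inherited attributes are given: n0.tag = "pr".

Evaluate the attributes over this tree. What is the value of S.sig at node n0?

false

1. n0.tag = "pr"  [given at root]
2. n1.tag = "prx"  [S₀.tag ++ "x"]
3. n2.env = 10  [len(S.tag) + 7]
4. n3.env = false  [terminal]
5. n4.idx = "qv"  [terminal]
6. n2.fin = true  [B.env > 9]
7. n5.env = 22  [len(S.tag) + 19]
8. n6.idx = "vp"  [terminal]
9. n7.lim = "up"  [terminal]
10. n5.fin = true  [B.env > 21]
11. n1.lim = false  [B₀.fin == false]
12. n1.sig = false  [not B₀.fin]
13. n0.lim = true  [S₁.lim == false]
14. n0.sig = false  [S₁.sig == true]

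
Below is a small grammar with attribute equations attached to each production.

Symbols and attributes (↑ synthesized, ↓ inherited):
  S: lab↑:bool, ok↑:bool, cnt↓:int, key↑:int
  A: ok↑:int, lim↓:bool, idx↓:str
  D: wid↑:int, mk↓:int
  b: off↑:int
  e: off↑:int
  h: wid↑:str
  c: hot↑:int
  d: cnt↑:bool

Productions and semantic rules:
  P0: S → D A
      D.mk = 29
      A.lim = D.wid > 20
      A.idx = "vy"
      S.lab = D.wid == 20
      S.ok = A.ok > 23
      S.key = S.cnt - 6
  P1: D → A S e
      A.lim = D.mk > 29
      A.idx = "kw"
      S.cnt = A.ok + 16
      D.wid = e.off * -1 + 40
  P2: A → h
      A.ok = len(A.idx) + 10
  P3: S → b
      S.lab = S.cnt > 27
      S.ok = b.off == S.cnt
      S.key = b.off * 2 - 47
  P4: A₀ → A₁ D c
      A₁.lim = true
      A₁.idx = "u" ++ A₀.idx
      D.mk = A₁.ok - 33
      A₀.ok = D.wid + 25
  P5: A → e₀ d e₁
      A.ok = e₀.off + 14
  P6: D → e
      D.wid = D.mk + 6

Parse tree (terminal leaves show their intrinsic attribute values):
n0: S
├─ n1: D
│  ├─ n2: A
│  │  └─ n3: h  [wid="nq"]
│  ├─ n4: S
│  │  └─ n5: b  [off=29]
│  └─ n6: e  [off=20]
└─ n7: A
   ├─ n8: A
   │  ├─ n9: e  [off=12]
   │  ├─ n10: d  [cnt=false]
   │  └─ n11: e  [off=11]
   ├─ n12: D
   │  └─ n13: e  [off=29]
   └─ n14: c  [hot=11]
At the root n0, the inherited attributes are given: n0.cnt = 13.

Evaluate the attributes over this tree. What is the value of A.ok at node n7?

1. n0.cnt = 13  [given at root]
2. n1.mk = 29  [29]
3. n2.lim = false  [D.mk > 29]
4. n2.idx = "kw"  ["kw"]
5. n3.wid = "nq"  [terminal]
6. n2.ok = 12  [len(A.idx) + 10]
7. n4.cnt = 28  [A.ok + 16]
8. n5.off = 29  [terminal]
9. n4.lab = true  [S.cnt > 27]
10. n4.ok = false  [b.off == S.cnt]
11. n4.key = 11  [b.off * 2 - 47]
12. n6.off = 20  [terminal]
13. n1.wid = 20  [e.off * -1 + 40]
14. n7.lim = false  [D.wid > 20]
15. n7.idx = "vy"  ["vy"]
16. n8.lim = true  [true]
17. n8.idx = "uvy"  ["u" ++ A₀.idx]
18. n9.off = 12  [terminal]
19. n10.cnt = false  [terminal]
20. n11.off = 11  [terminal]
21. n8.ok = 26  [e₀.off + 14]
22. n12.mk = -7  [A₁.ok - 33]
23. n13.off = 29  [terminal]
24. n12.wid = -1  [D.mk + 6]
25. n14.hot = 11  [terminal]
26. n7.ok = 24  [D.wid + 25]
27. n0.lab = true  [D.wid == 20]
28. n0.ok = true  [A.ok > 23]
29. n0.key = 7  [S.cnt - 6]

24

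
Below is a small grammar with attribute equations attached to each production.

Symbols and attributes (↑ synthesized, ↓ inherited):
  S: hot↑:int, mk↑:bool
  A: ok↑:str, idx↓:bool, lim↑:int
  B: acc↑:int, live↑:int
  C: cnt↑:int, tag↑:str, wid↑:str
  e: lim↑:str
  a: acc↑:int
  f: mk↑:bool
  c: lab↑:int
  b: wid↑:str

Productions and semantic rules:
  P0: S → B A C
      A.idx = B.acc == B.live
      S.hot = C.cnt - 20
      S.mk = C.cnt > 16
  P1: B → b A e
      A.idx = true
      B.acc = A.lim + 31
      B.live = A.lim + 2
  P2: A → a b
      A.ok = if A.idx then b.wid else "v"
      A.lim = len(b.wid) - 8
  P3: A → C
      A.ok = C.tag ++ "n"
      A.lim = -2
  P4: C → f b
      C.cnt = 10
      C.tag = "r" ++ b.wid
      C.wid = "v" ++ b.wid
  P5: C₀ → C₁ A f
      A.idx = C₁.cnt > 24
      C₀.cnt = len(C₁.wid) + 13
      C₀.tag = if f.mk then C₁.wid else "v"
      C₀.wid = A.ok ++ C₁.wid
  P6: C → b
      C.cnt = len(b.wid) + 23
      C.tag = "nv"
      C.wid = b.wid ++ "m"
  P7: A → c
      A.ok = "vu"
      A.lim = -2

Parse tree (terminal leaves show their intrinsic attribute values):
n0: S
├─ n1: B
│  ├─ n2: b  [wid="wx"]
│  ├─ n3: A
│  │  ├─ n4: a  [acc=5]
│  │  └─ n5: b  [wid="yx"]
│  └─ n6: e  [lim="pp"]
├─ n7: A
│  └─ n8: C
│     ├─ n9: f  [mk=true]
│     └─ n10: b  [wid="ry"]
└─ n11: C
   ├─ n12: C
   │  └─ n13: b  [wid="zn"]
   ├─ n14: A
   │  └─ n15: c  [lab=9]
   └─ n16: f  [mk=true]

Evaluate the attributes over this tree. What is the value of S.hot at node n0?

-4

1. n2.wid = "wx"  [terminal]
2. n3.idx = true  [true]
3. n4.acc = 5  [terminal]
4. n5.wid = "yx"  [terminal]
5. n3.ok = "yx"  [if A.idx then b.wid else "v"]
6. n3.lim = -6  [len(b.wid) - 8]
7. n6.lim = "pp"  [terminal]
8. n1.acc = 25  [A.lim + 31]
9. n1.live = -4  [A.lim + 2]
10. n7.idx = false  [B.acc == B.live]
11. n9.mk = true  [terminal]
12. n10.wid = "ry"  [terminal]
13. n8.cnt = 10  [10]
14. n8.tag = "rry"  ["r" ++ b.wid]
15. n8.wid = "vry"  ["v" ++ b.wid]
16. n7.ok = "rryn"  [C.tag ++ "n"]
17. n7.lim = -2  [-2]
18. n13.wid = "zn"  [terminal]
19. n12.cnt = 25  [len(b.wid) + 23]
20. n12.tag = "nv"  ["nv"]
21. n12.wid = "znm"  [b.wid ++ "m"]
22. n14.idx = true  [C₁.cnt > 24]
23. n15.lab = 9  [terminal]
24. n14.ok = "vu"  ["vu"]
25. n14.lim = -2  [-2]
26. n16.mk = true  [terminal]
27. n11.cnt = 16  [len(C₁.wid) + 13]
28. n11.tag = "znm"  [if f.mk then C₁.wid else "v"]
29. n11.wid = "vuznm"  [A.ok ++ C₁.wid]
30. n0.hot = -4  [C.cnt - 20]
31. n0.mk = false  [C.cnt > 16]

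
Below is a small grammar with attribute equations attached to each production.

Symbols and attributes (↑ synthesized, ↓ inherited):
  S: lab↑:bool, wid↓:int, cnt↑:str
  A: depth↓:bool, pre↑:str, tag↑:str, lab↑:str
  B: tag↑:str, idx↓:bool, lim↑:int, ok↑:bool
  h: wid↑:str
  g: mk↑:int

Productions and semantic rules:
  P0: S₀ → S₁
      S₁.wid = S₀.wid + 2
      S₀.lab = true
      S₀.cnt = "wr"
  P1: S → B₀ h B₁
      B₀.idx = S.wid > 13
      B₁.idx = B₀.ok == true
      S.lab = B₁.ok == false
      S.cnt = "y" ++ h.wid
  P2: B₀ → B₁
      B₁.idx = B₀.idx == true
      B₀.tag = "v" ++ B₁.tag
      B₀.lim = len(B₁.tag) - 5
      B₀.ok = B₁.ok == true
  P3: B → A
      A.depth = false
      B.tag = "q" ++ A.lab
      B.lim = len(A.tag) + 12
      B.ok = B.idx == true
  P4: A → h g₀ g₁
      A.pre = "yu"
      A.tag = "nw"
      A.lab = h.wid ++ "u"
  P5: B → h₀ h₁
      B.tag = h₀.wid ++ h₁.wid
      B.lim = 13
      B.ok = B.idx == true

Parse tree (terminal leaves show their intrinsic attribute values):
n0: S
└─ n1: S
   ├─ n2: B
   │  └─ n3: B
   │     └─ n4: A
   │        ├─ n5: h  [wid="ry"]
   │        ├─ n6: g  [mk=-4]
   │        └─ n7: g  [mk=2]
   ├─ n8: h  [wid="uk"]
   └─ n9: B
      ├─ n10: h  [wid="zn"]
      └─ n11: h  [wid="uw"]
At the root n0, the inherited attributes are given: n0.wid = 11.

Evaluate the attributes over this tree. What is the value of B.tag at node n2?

"vqryu"

1. n0.wid = 11  [given at root]
2. n1.wid = 13  [S₀.wid + 2]
3. n2.idx = false  [S.wid > 13]
4. n3.idx = false  [B₀.idx == true]
5. n4.depth = false  [false]
6. n5.wid = "ry"  [terminal]
7. n6.mk = -4  [terminal]
8. n7.mk = 2  [terminal]
9. n4.pre = "yu"  ["yu"]
10. n4.tag = "nw"  ["nw"]
11. n4.lab = "ryu"  [h.wid ++ "u"]
12. n3.tag = "qryu"  ["q" ++ A.lab]
13. n3.lim = 14  [len(A.tag) + 12]
14. n3.ok = false  [B.idx == true]
15. n2.tag = "vqryu"  ["v" ++ B₁.tag]
16. n2.lim = -1  [len(B₁.tag) - 5]
17. n2.ok = false  [B₁.ok == true]
18. n8.wid = "uk"  [terminal]
19. n9.idx = false  [B₀.ok == true]
20. n10.wid = "zn"  [terminal]
21. n11.wid = "uw"  [terminal]
22. n9.tag = "znuw"  [h₀.wid ++ h₁.wid]
23. n9.lim = 13  [13]
24. n9.ok = false  [B.idx == true]
25. n1.lab = true  [B₁.ok == false]
26. n1.cnt = "yuk"  ["y" ++ h.wid]
27. n0.lab = true  [true]
28. n0.cnt = "wr"  ["wr"]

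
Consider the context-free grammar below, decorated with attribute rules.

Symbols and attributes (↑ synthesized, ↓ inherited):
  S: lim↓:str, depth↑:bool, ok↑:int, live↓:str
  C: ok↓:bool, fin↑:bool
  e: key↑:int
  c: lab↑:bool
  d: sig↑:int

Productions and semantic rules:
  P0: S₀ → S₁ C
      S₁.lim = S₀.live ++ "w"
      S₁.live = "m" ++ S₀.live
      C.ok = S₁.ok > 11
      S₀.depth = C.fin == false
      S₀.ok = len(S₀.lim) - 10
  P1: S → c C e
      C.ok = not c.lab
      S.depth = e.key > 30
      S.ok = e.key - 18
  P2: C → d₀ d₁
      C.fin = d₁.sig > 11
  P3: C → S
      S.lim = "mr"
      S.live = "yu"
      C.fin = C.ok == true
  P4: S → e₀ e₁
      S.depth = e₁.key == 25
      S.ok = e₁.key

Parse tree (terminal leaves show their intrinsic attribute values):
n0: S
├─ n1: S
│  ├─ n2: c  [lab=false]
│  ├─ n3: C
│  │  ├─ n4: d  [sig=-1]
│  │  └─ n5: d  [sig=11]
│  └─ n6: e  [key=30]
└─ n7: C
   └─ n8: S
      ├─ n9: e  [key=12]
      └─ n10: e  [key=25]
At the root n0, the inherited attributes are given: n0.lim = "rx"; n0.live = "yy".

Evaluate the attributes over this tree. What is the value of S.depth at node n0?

false

1. n0.lim = "rx"  [given at root]
2. n0.live = "yy"  [given at root]
3. n1.lim = "yyw"  [S₀.live ++ "w"]
4. n1.live = "myy"  ["m" ++ S₀.live]
5. n2.lab = false  [terminal]
6. n3.ok = true  [not c.lab]
7. n4.sig = -1  [terminal]
8. n5.sig = 11  [terminal]
9. n3.fin = false  [d₁.sig > 11]
10. n6.key = 30  [terminal]
11. n1.depth = false  [e.key > 30]
12. n1.ok = 12  [e.key - 18]
13. n7.ok = true  [S₁.ok > 11]
14. n8.lim = "mr"  ["mr"]
15. n8.live = "yu"  ["yu"]
16. n9.key = 12  [terminal]
17. n10.key = 25  [terminal]
18. n8.depth = true  [e₁.key == 25]
19. n8.ok = 25  [e₁.key]
20. n7.fin = true  [C.ok == true]
21. n0.depth = false  [C.fin == false]
22. n0.ok = -8  [len(S₀.lim) - 10]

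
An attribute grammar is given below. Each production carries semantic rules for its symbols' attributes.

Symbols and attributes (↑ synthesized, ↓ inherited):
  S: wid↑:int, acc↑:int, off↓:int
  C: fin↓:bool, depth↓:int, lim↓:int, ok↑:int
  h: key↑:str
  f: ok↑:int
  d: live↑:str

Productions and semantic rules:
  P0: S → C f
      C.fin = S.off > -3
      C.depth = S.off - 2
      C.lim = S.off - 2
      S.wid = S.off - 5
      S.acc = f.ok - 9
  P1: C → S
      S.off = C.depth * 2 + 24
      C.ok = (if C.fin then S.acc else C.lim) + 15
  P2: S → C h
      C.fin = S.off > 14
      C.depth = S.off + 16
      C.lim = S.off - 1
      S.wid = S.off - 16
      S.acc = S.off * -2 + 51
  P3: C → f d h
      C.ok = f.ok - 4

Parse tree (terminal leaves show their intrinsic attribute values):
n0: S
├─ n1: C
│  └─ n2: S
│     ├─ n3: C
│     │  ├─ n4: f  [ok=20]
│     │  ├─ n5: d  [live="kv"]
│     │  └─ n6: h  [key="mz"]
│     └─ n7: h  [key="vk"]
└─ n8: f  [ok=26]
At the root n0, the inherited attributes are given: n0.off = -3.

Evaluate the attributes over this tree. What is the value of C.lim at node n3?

1. n0.off = -3  [given at root]
2. n1.fin = false  [S.off > -3]
3. n1.depth = -5  [S.off - 2]
4. n1.lim = -5  [S.off - 2]
5. n2.off = 14  [C.depth * 2 + 24]
6. n3.fin = false  [S.off > 14]
7. n3.depth = 30  [S.off + 16]
8. n3.lim = 13  [S.off - 1]
9. n4.ok = 20  [terminal]
10. n5.live = "kv"  [terminal]
11. n6.key = "mz"  [terminal]
12. n3.ok = 16  [f.ok - 4]
13. n7.key = "vk"  [terminal]
14. n2.wid = -2  [S.off - 16]
15. n2.acc = 23  [S.off * -2 + 51]
16. n1.ok = 10  [(if C.fin then S.acc else C.lim) + 15]
17. n8.ok = 26  [terminal]
18. n0.wid = -8  [S.off - 5]
19. n0.acc = 17  [f.ok - 9]

13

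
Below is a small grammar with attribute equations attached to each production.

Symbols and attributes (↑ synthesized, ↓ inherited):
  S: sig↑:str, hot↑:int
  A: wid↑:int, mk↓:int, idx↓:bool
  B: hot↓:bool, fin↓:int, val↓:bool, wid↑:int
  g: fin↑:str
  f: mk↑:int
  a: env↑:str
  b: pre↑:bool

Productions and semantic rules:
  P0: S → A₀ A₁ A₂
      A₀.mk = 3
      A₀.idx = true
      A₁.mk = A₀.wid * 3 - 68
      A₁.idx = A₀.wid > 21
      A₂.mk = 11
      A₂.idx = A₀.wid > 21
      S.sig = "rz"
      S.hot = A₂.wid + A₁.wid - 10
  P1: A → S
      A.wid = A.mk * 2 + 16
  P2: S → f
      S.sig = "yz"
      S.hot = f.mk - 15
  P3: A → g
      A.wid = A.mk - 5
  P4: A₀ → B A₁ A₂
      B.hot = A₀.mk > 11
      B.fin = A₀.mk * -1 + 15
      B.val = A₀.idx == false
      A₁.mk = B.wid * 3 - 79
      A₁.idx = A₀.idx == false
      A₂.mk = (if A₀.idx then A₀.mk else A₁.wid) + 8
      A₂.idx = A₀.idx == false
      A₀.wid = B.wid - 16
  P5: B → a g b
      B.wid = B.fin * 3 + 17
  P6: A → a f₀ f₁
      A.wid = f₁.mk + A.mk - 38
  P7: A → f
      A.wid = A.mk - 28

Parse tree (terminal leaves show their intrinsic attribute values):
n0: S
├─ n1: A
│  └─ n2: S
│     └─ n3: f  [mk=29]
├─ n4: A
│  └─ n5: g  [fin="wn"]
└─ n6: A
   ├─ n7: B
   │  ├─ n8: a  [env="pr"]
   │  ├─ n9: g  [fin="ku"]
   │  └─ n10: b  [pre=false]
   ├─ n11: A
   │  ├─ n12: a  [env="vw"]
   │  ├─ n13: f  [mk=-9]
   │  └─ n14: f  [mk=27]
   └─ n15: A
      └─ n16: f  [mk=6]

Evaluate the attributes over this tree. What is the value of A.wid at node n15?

1. n1.mk = 3  [3]
2. n1.idx = true  [true]
3. n3.mk = 29  [terminal]
4. n2.sig = "yz"  ["yz"]
5. n2.hot = 14  [f.mk - 15]
6. n1.wid = 22  [A.mk * 2 + 16]
7. n4.mk = -2  [A₀.wid * 3 - 68]
8. n4.idx = true  [A₀.wid > 21]
9. n5.fin = "wn"  [terminal]
10. n4.wid = -7  [A.mk - 5]
11. n6.mk = 11  [11]
12. n6.idx = true  [A₀.wid > 21]
13. n7.hot = false  [A₀.mk > 11]
14. n7.fin = 4  [A₀.mk * -1 + 15]
15. n7.val = false  [A₀.idx == false]
16. n8.env = "pr"  [terminal]
17. n9.fin = "ku"  [terminal]
18. n10.pre = false  [terminal]
19. n7.wid = 29  [B.fin * 3 + 17]
20. n11.mk = 8  [B.wid * 3 - 79]
21. n11.idx = false  [A₀.idx == false]
22. n12.env = "vw"  [terminal]
23. n13.mk = -9  [terminal]
24. n14.mk = 27  [terminal]
25. n11.wid = -3  [f₁.mk + A.mk - 38]
26. n15.mk = 19  [(if A₀.idx then A₀.mk else A₁.wid) + 8]
27. n15.idx = false  [A₀.idx == false]
28. n16.mk = 6  [terminal]
29. n15.wid = -9  [A.mk - 28]
30. n6.wid = 13  [B.wid - 16]
31. n0.sig = "rz"  ["rz"]
32. n0.hot = -4  [A₂.wid + A₁.wid - 10]

-9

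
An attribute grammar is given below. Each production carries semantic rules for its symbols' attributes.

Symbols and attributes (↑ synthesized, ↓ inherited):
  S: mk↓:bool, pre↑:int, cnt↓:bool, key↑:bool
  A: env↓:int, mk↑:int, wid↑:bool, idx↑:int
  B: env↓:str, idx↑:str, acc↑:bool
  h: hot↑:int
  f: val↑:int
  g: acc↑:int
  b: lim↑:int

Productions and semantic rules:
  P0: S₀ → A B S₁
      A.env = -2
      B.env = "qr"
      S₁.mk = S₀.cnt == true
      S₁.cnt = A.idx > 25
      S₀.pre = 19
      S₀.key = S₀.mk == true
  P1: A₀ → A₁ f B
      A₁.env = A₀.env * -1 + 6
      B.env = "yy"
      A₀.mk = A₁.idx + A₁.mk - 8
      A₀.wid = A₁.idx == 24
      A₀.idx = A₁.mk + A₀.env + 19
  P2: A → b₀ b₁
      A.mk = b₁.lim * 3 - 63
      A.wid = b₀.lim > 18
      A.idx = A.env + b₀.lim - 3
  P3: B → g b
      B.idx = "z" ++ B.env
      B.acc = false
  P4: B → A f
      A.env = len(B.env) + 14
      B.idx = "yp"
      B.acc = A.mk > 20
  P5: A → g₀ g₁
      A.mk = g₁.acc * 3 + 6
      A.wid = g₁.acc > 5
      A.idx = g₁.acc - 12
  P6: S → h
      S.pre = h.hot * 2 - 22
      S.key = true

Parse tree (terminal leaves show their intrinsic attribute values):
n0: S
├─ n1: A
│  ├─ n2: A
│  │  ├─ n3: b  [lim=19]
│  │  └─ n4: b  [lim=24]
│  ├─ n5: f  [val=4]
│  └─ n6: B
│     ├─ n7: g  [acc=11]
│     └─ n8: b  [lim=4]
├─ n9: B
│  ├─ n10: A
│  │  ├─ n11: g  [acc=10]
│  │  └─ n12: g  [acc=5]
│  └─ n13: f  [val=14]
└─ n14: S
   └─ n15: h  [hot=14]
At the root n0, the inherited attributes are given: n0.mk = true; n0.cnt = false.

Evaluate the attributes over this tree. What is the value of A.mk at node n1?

25

1. n0.mk = true  [given at root]
2. n0.cnt = false  [given at root]
3. n1.env = -2  [-2]
4. n2.env = 8  [A₀.env * -1 + 6]
5. n3.lim = 19  [terminal]
6. n4.lim = 24  [terminal]
7. n2.mk = 9  [b₁.lim * 3 - 63]
8. n2.wid = true  [b₀.lim > 18]
9. n2.idx = 24  [A.env + b₀.lim - 3]
10. n5.val = 4  [terminal]
11. n6.env = "yy"  ["yy"]
12. n7.acc = 11  [terminal]
13. n8.lim = 4  [terminal]
14. n6.idx = "zyy"  ["z" ++ B.env]
15. n6.acc = false  [false]
16. n1.mk = 25  [A₁.idx + A₁.mk - 8]
17. n1.wid = true  [A₁.idx == 24]
18. n1.idx = 26  [A₁.mk + A₀.env + 19]
19. n9.env = "qr"  ["qr"]
20. n10.env = 16  [len(B.env) + 14]
21. n11.acc = 10  [terminal]
22. n12.acc = 5  [terminal]
23. n10.mk = 21  [g₁.acc * 3 + 6]
24. n10.wid = false  [g₁.acc > 5]
25. n10.idx = -7  [g₁.acc - 12]
26. n13.val = 14  [terminal]
27. n9.idx = "yp"  ["yp"]
28. n9.acc = true  [A.mk > 20]
29. n14.mk = false  [S₀.cnt == true]
30. n14.cnt = true  [A.idx > 25]
31. n15.hot = 14  [terminal]
32. n14.pre = 6  [h.hot * 2 - 22]
33. n14.key = true  [true]
34. n0.pre = 19  [19]
35. n0.key = true  [S₀.mk == true]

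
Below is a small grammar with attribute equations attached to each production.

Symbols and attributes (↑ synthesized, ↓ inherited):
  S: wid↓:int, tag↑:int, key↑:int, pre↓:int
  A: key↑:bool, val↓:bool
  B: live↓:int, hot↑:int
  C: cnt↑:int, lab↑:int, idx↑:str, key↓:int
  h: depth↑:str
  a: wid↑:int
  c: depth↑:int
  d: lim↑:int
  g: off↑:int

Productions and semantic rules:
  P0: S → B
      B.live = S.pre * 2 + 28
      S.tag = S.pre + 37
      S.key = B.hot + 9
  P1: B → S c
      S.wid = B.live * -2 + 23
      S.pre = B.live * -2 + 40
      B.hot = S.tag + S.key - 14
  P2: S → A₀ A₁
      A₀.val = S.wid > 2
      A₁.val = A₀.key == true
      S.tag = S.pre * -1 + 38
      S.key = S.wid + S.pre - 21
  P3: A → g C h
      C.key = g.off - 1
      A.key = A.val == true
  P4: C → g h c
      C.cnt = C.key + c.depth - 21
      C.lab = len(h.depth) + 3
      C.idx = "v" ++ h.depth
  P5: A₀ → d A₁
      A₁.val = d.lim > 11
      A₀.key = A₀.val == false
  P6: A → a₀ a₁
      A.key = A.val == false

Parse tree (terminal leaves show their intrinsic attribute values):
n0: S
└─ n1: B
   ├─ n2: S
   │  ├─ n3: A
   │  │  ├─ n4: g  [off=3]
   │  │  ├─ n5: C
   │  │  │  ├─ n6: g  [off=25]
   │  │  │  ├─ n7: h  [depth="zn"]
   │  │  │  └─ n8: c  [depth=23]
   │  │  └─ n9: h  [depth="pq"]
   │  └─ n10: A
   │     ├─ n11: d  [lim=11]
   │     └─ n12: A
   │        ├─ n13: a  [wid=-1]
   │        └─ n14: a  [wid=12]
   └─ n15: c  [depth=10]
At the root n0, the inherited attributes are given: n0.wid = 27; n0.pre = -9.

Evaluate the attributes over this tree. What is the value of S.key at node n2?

2

1. n0.wid = 27  [given at root]
2. n0.pre = -9  [given at root]
3. n1.live = 10  [S.pre * 2 + 28]
4. n2.wid = 3  [B.live * -2 + 23]
5. n2.pre = 20  [B.live * -2 + 40]
6. n3.val = true  [S.wid > 2]
7. n4.off = 3  [terminal]
8. n5.key = 2  [g.off - 1]
9. n6.off = 25  [terminal]
10. n7.depth = "zn"  [terminal]
11. n8.depth = 23  [terminal]
12. n5.cnt = 4  [C.key + c.depth - 21]
13. n5.lab = 5  [len(h.depth) + 3]
14. n5.idx = "vzn"  ["v" ++ h.depth]
15. n9.depth = "pq"  [terminal]
16. n3.key = true  [A.val == true]
17. n10.val = true  [A₀.key == true]
18. n11.lim = 11  [terminal]
19. n12.val = false  [d.lim > 11]
20. n13.wid = -1  [terminal]
21. n14.wid = 12  [terminal]
22. n12.key = true  [A.val == false]
23. n10.key = false  [A₀.val == false]
24. n2.tag = 18  [S.pre * -1 + 38]
25. n2.key = 2  [S.wid + S.pre - 21]
26. n15.depth = 10  [terminal]
27. n1.hot = 6  [S.tag + S.key - 14]
28. n0.tag = 28  [S.pre + 37]
29. n0.key = 15  [B.hot + 9]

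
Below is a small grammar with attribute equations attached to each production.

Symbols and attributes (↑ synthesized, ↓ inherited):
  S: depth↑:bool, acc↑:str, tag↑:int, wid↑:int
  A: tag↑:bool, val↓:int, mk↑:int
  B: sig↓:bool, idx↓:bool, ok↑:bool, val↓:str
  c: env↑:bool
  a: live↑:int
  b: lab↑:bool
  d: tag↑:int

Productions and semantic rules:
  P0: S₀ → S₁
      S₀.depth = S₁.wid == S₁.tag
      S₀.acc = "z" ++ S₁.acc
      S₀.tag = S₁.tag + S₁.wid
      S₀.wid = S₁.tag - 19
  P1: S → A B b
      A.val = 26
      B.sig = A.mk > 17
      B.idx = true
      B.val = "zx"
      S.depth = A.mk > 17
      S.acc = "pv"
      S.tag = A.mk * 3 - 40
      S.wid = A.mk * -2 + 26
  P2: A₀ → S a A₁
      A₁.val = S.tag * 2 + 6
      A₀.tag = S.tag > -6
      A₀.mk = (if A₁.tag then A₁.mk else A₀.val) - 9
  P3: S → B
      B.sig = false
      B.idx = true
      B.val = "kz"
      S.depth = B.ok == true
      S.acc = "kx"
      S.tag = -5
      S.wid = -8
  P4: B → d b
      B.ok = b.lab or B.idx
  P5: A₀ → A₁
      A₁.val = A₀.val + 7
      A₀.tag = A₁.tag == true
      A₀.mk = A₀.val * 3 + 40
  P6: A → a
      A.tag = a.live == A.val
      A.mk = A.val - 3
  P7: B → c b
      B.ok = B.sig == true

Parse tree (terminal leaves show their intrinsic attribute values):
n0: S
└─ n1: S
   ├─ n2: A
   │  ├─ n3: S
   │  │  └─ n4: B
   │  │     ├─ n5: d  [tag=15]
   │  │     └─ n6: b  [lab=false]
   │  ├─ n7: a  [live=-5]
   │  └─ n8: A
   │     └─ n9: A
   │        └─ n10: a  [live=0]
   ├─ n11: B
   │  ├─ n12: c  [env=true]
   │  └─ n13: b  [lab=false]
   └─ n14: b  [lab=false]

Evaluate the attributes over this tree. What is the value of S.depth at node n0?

1. n2.val = 26  [26]
2. n4.sig = false  [false]
3. n4.idx = true  [true]
4. n4.val = "kz"  ["kz"]
5. n5.tag = 15  [terminal]
6. n6.lab = false  [terminal]
7. n4.ok = true  [b.lab or B.idx]
8. n3.depth = true  [B.ok == true]
9. n3.acc = "kx"  ["kx"]
10. n3.tag = -5  [-5]
11. n3.wid = -8  [-8]
12. n7.live = -5  [terminal]
13. n8.val = -4  [S.tag * 2 + 6]
14. n9.val = 3  [A₀.val + 7]
15. n10.live = 0  [terminal]
16. n9.tag = false  [a.live == A.val]
17. n9.mk = 0  [A.val - 3]
18. n8.tag = false  [A₁.tag == true]
19. n8.mk = 28  [A₀.val * 3 + 40]
20. n2.tag = true  [S.tag > -6]
21. n2.mk = 17  [(if A₁.tag then A₁.mk else A₀.val) - 9]
22. n11.sig = false  [A.mk > 17]
23. n11.idx = true  [true]
24. n11.val = "zx"  ["zx"]
25. n12.env = true  [terminal]
26. n13.lab = false  [terminal]
27. n11.ok = false  [B.sig == true]
28. n14.lab = false  [terminal]
29. n1.depth = false  [A.mk > 17]
30. n1.acc = "pv"  ["pv"]
31. n1.tag = 11  [A.mk * 3 - 40]
32. n1.wid = -8  [A.mk * -2 + 26]
33. n0.depth = false  [S₁.wid == S₁.tag]
34. n0.acc = "zpv"  ["z" ++ S₁.acc]
35. n0.tag = 3  [S₁.tag + S₁.wid]
36. n0.wid = -8  [S₁.tag - 19]

false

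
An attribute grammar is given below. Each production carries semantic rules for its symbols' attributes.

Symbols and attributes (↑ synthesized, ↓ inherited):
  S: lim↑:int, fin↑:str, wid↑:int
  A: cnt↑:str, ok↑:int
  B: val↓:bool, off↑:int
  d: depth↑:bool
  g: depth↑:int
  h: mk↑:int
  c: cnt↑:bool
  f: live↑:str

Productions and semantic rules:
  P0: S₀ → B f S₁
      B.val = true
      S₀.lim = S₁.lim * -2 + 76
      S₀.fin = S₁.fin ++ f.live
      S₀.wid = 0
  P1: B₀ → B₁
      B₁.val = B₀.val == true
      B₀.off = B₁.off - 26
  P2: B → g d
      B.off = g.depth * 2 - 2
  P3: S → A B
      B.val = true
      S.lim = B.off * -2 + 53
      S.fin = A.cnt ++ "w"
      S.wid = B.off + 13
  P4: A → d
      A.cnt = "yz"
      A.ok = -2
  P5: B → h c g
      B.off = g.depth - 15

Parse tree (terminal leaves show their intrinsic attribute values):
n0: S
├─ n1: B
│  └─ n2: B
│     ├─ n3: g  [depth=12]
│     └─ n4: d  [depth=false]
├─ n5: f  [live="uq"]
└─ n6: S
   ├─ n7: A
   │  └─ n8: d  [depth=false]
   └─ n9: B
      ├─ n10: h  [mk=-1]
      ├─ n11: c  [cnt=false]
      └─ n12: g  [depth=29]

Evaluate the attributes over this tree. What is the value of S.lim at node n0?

26

1. n1.val = true  [true]
2. n2.val = true  [B₀.val == true]
3. n3.depth = 12  [terminal]
4. n4.depth = false  [terminal]
5. n2.off = 22  [g.depth * 2 - 2]
6. n1.off = -4  [B₁.off - 26]
7. n5.live = "uq"  [terminal]
8. n8.depth = false  [terminal]
9. n7.cnt = "yz"  ["yz"]
10. n7.ok = -2  [-2]
11. n9.val = true  [true]
12. n10.mk = -1  [terminal]
13. n11.cnt = false  [terminal]
14. n12.depth = 29  [terminal]
15. n9.off = 14  [g.depth - 15]
16. n6.lim = 25  [B.off * -2 + 53]
17. n6.fin = "yzw"  [A.cnt ++ "w"]
18. n6.wid = 27  [B.off + 13]
19. n0.lim = 26  [S₁.lim * -2 + 76]
20. n0.fin = "yzwuq"  [S₁.fin ++ f.live]
21. n0.wid = 0  [0]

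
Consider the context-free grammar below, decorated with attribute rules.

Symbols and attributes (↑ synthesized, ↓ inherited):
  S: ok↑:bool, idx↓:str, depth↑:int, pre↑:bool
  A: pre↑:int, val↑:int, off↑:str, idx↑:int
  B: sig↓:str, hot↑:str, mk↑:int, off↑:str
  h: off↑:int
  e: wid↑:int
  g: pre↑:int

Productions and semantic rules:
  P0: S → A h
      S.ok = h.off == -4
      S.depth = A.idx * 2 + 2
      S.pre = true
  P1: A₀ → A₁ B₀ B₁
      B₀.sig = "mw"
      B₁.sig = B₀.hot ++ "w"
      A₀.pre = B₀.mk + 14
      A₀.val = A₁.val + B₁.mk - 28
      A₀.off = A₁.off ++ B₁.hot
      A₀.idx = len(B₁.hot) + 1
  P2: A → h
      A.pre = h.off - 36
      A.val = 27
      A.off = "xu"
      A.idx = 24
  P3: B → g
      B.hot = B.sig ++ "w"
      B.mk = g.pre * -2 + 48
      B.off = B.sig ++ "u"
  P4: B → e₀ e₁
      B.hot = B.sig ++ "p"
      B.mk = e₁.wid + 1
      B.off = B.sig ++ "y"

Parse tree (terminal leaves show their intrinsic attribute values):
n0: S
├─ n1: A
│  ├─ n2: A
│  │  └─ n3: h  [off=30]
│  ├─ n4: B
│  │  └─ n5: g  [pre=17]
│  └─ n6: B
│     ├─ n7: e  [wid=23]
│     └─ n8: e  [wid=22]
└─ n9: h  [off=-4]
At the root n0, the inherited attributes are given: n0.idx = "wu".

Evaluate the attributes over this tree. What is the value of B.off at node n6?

"mwwwy"

1. n0.idx = "wu"  [given at root]
2. n3.off = 30  [terminal]
3. n2.pre = -6  [h.off - 36]
4. n2.val = 27  [27]
5. n2.off = "xu"  ["xu"]
6. n2.idx = 24  [24]
7. n4.sig = "mw"  ["mw"]
8. n5.pre = 17  [terminal]
9. n4.hot = "mww"  [B.sig ++ "w"]
10. n4.mk = 14  [g.pre * -2 + 48]
11. n4.off = "mwu"  [B.sig ++ "u"]
12. n6.sig = "mwww"  [B₀.hot ++ "w"]
13. n7.wid = 23  [terminal]
14. n8.wid = 22  [terminal]
15. n6.hot = "mwwwp"  [B.sig ++ "p"]
16. n6.mk = 23  [e₁.wid + 1]
17. n6.off = "mwwwy"  [B.sig ++ "y"]
18. n1.pre = 28  [B₀.mk + 14]
19. n1.val = 22  [A₁.val + B₁.mk - 28]
20. n1.off = "xumwwwp"  [A₁.off ++ B₁.hot]
21. n1.idx = 6  [len(B₁.hot) + 1]
22. n9.off = -4  [terminal]
23. n0.ok = true  [h.off == -4]
24. n0.depth = 14  [A.idx * 2 + 2]
25. n0.pre = true  [true]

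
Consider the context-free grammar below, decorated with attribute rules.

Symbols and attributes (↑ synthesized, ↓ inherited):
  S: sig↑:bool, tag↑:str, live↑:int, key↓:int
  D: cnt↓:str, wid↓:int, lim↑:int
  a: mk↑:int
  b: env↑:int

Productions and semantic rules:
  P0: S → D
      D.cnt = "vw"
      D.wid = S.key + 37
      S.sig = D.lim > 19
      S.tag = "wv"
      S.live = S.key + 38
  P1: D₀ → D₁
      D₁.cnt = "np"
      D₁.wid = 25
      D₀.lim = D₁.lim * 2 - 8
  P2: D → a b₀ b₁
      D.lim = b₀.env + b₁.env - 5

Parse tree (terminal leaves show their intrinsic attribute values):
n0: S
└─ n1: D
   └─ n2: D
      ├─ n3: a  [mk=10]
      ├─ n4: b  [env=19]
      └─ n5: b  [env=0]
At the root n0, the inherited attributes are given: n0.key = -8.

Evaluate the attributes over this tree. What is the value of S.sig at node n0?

true

1. n0.key = -8  [given at root]
2. n1.cnt = "vw"  ["vw"]
3. n1.wid = 29  [S.key + 37]
4. n2.cnt = "np"  ["np"]
5. n2.wid = 25  [25]
6. n3.mk = 10  [terminal]
7. n4.env = 19  [terminal]
8. n5.env = 0  [terminal]
9. n2.lim = 14  [b₀.env + b₁.env - 5]
10. n1.lim = 20  [D₁.lim * 2 - 8]
11. n0.sig = true  [D.lim > 19]
12. n0.tag = "wv"  ["wv"]
13. n0.live = 30  [S.key + 38]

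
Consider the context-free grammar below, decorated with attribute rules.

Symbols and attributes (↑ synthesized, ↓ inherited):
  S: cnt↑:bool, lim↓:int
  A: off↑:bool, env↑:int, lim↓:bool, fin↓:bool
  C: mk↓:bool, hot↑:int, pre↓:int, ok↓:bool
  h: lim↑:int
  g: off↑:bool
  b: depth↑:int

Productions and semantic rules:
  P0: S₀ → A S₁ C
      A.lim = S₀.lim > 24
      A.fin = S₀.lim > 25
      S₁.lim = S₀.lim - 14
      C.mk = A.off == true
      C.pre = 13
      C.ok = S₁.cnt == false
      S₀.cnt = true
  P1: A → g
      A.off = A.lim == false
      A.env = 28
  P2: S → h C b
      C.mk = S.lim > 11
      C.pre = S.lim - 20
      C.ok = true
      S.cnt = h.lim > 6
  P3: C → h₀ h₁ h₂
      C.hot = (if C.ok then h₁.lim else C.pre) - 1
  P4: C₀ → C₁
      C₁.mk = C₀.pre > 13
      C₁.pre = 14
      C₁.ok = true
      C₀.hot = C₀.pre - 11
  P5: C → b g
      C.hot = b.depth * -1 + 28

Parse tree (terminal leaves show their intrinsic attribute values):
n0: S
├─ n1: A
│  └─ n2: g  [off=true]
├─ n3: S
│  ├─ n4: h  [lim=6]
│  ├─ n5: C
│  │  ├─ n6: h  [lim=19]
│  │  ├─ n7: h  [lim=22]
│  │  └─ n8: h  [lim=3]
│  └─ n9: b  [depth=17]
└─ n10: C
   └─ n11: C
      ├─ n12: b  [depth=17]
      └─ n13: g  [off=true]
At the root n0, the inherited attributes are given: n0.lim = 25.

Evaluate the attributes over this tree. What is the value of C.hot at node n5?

1. n0.lim = 25  [given at root]
2. n1.lim = true  [S₀.lim > 24]
3. n1.fin = false  [S₀.lim > 25]
4. n2.off = true  [terminal]
5. n1.off = false  [A.lim == false]
6. n1.env = 28  [28]
7. n3.lim = 11  [S₀.lim - 14]
8. n4.lim = 6  [terminal]
9. n5.mk = false  [S.lim > 11]
10. n5.pre = -9  [S.lim - 20]
11. n5.ok = true  [true]
12. n6.lim = 19  [terminal]
13. n7.lim = 22  [terminal]
14. n8.lim = 3  [terminal]
15. n5.hot = 21  [(if C.ok then h₁.lim else C.pre) - 1]
16. n9.depth = 17  [terminal]
17. n3.cnt = false  [h.lim > 6]
18. n10.mk = false  [A.off == true]
19. n10.pre = 13  [13]
20. n10.ok = true  [S₁.cnt == false]
21. n11.mk = false  [C₀.pre > 13]
22. n11.pre = 14  [14]
23. n11.ok = true  [true]
24. n12.depth = 17  [terminal]
25. n13.off = true  [terminal]
26. n11.hot = 11  [b.depth * -1 + 28]
27. n10.hot = 2  [C₀.pre - 11]
28. n0.cnt = true  [true]

21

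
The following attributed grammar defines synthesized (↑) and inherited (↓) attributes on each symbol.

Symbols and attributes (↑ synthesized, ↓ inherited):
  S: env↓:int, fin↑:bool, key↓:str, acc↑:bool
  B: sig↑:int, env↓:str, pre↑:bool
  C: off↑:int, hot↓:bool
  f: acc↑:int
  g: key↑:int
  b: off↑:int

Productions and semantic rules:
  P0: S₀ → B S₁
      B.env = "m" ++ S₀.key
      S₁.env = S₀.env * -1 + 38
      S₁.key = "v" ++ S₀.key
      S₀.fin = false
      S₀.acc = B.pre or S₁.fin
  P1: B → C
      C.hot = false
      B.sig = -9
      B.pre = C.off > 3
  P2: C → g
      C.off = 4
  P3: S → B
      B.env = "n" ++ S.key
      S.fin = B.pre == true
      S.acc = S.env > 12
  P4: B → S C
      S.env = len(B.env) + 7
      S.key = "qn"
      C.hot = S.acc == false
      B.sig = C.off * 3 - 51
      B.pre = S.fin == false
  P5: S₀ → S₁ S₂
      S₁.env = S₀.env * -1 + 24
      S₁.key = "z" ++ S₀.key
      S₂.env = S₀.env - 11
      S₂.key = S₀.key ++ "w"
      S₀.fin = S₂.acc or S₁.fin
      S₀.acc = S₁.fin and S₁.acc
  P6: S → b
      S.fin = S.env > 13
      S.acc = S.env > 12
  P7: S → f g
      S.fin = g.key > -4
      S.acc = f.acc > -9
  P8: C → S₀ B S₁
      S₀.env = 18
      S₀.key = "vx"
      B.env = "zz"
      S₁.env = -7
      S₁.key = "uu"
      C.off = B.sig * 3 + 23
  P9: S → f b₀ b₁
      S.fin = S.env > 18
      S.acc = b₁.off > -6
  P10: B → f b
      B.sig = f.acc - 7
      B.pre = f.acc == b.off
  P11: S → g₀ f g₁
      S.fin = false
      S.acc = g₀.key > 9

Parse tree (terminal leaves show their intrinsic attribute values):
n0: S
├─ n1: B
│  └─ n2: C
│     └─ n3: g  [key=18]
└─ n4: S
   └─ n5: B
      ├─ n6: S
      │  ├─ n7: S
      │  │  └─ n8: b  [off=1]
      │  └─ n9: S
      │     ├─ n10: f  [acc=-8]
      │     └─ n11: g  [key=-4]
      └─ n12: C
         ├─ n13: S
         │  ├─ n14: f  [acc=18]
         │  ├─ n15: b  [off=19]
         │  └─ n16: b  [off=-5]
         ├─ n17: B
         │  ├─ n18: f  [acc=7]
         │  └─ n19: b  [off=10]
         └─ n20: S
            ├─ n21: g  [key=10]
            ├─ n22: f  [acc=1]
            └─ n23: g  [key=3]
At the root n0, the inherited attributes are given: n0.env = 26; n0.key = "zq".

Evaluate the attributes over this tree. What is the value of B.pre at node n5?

false

1. n0.env = 26  [given at root]
2. n0.key = "zq"  [given at root]
3. n1.env = "mzq"  ["m" ++ S₀.key]
4. n2.hot = false  [false]
5. n3.key = 18  [terminal]
6. n2.off = 4  [4]
7. n1.sig = -9  [-9]
8. n1.pre = true  [C.off > 3]
9. n4.env = 12  [S₀.env * -1 + 38]
10. n4.key = "vzq"  ["v" ++ S₀.key]
11. n5.env = "nvzq"  ["n" ++ S.key]
12. n6.env = 11  [len(B.env) + 7]
13. n6.key = "qn"  ["qn"]
14. n7.env = 13  [S₀.env * -1 + 24]
15. n7.key = "zqn"  ["z" ++ S₀.key]
16. n8.off = 1  [terminal]
17. n7.fin = false  [S.env > 13]
18. n7.acc = true  [S.env > 12]
19. n9.env = 0  [S₀.env - 11]
20. n9.key = "qnw"  [S₀.key ++ "w"]
21. n10.acc = -8  [terminal]
22. n11.key = -4  [terminal]
23. n9.fin = false  [g.key > -4]
24. n9.acc = true  [f.acc > -9]
25. n6.fin = true  [S₂.acc or S₁.fin]
26. n6.acc = false  [S₁.fin and S₁.acc]
27. n12.hot = true  [S.acc == false]
28. n13.env = 18  [18]
29. n13.key = "vx"  ["vx"]
30. n14.acc = 18  [terminal]
31. n15.off = 19  [terminal]
32. n16.off = -5  [terminal]
33. n13.fin = false  [S.env > 18]
34. n13.acc = true  [b₁.off > -6]
35. n17.env = "zz"  ["zz"]
36. n18.acc = 7  [terminal]
37. n19.off = 10  [terminal]
38. n17.sig = 0  [f.acc - 7]
39. n17.pre = false  [f.acc == b.off]
40. n20.env = -7  [-7]
41. n20.key = "uu"  ["uu"]
42. n21.key = 10  [terminal]
43. n22.acc = 1  [terminal]
44. n23.key = 3  [terminal]
45. n20.fin = false  [false]
46. n20.acc = true  [g₀.key > 9]
47. n12.off = 23  [B.sig * 3 + 23]
48. n5.sig = 18  [C.off * 3 - 51]
49. n5.pre = false  [S.fin == false]
50. n4.fin = false  [B.pre == true]
51. n4.acc = false  [S.env > 12]
52. n0.fin = false  [false]
53. n0.acc = true  [B.pre or S₁.fin]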